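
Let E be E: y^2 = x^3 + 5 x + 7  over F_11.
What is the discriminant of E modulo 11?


4 a^3 + 27 b^2 = 4*5^3 + 27*7^2 = 500 + 1323 = 1823
Delta = -16 * (1823) = -29168
Delta mod 11 = 4

Delta = 4 (mod 11)


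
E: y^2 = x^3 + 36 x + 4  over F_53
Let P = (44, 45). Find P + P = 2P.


Doubling: s = (3 x1^2 + a) / (2 y1)
s = (3*44^2 + 36) / (2*45) mod 53 = 19
x3 = s^2 - 2 x1 mod 53 = 19^2 - 2*44 = 8
y3 = s (x1 - x3) - y1 mod 53 = 19 * (44 - 8) - 45 = 3

2P = (8, 3)


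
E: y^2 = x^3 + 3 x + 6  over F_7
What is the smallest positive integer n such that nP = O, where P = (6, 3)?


Compute successive multiples of P until we hit O:
  1P = (6, 3)
  2P = (3, 0)
  3P = (6, 4)
  4P = O

ord(P) = 4


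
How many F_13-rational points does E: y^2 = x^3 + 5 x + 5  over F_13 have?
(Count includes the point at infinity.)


For each x in F_13, count y with y^2 = x^3 + 5 x + 5 mod 13:
  x = 2: RHS = 10, y in [6, 7]  -> 2 point(s)
  x = 5: RHS = 12, y in [5, 8]  -> 2 point(s)
  x = 6: RHS = 4, y in [2, 11]  -> 2 point(s)
  x = 9: RHS = 12, y in [5, 8]  -> 2 point(s)
  x = 11: RHS = 0, y in [0]  -> 1 point(s)
  x = 12: RHS = 12, y in [5, 8]  -> 2 point(s)
Affine points: 11. Add the point at infinity: total = 12.

#E(F_13) = 12


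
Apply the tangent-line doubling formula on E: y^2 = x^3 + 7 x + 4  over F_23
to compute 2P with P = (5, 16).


Doubling: s = (3 x1^2 + a) / (2 y1)
s = (3*5^2 + 7) / (2*16) mod 23 = 4
x3 = s^2 - 2 x1 mod 23 = 4^2 - 2*5 = 6
y3 = s (x1 - x3) - y1 mod 23 = 4 * (5 - 6) - 16 = 3

2P = (6, 3)


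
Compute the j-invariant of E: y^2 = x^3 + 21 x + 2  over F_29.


Delta = -16(4 a^3 + 27 b^2) mod 29 = 10
-1728 * (4 a)^3 = -1728 * (4*21)^3 mod 29 = 24
j = 24 * 10^(-1) mod 29 = 14

j = 14 (mod 29)


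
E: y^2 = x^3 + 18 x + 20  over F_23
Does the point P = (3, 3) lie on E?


Check whether y^2 = x^3 + 18 x + 20 (mod 23) for (x, y) = (3, 3).
LHS: y^2 = 3^2 mod 23 = 9
RHS: x^3 + 18 x + 20 = 3^3 + 18*3 + 20 mod 23 = 9
LHS = RHS

Yes, on the curve


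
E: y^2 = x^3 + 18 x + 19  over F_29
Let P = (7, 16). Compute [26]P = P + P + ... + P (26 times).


k = 26 = 11010_2 (binary, LSB first: 01011)
Double-and-add from P = (7, 16):
  bit 0 = 0: acc unchanged = O
  bit 1 = 1: acc = O + (24, 6) = (24, 6)
  bit 2 = 0: acc unchanged = (24, 6)
  bit 3 = 1: acc = (24, 6) + (19, 17) = (21, 28)
  bit 4 = 1: acc = (21, 28) + (27, 2) = (3, 10)

26P = (3, 10)


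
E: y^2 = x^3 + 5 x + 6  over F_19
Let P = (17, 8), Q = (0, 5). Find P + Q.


P != Q, so use the chord formula.
s = (y2 - y1) / (x2 - x1) = (16) / (2) mod 19 = 8
x3 = s^2 - x1 - x2 mod 19 = 8^2 - 17 - 0 = 9
y3 = s (x1 - x3) - y1 mod 19 = 8 * (17 - 9) - 8 = 18

P + Q = (9, 18)


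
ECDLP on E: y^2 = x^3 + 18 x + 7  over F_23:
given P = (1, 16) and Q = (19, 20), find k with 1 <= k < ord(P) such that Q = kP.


Enumerate multiples of P until we hit Q = (19, 20):
  1P = (1, 16)
  2P = (6, 3)
  3P = (20, 15)
  4P = (15, 15)
  5P = (9, 1)
  6P = (14, 17)
  7P = (11, 8)
  8P = (19, 3)
  9P = (7, 19)
  10P = (21, 20)
  11P = (13, 0)
  12P = (21, 3)
  13P = (7, 4)
  14P = (19, 20)
Match found at i = 14.

k = 14


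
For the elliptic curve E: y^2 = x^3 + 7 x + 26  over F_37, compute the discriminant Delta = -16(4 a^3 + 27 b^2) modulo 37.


4 a^3 + 27 b^2 = 4*7^3 + 27*26^2 = 1372 + 18252 = 19624
Delta = -16 * (19624) = -313984
Delta mod 37 = 35

Delta = 35 (mod 37)


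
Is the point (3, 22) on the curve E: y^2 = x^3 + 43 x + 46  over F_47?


Check whether y^2 = x^3 + 43 x + 46 (mod 47) for (x, y) = (3, 22).
LHS: y^2 = 22^2 mod 47 = 14
RHS: x^3 + 43 x + 46 = 3^3 + 43*3 + 46 mod 47 = 14
LHS = RHS

Yes, on the curve


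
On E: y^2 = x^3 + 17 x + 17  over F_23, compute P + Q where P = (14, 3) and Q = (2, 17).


P != Q, so use the chord formula.
s = (y2 - y1) / (x2 - x1) = (14) / (11) mod 23 = 18
x3 = s^2 - x1 - x2 mod 23 = 18^2 - 14 - 2 = 9
y3 = s (x1 - x3) - y1 mod 23 = 18 * (14 - 9) - 3 = 18

P + Q = (9, 18)


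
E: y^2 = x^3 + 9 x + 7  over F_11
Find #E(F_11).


For each x in F_11, count y with y^2 = x^3 + 9 x + 7 mod 11:
  x = 2: RHS = 0, y in [0]  -> 1 point(s)
  x = 5: RHS = 1, y in [1, 10]  -> 2 point(s)
  x = 9: RHS = 3, y in [5, 6]  -> 2 point(s)
Affine points: 5. Add the point at infinity: total = 6.

#E(F_11) = 6


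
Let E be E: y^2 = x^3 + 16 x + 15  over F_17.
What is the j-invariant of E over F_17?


Delta = -16(4 a^3 + 27 b^2) mod 17 = 2
-1728 * (4 a)^3 = -1728 * (4*16)^3 mod 17 = 7
j = 7 * 2^(-1) mod 17 = 12

j = 12 (mod 17)


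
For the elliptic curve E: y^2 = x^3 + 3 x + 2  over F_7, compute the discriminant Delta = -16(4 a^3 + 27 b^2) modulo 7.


4 a^3 + 27 b^2 = 4*3^3 + 27*2^2 = 108 + 108 = 216
Delta = -16 * (216) = -3456
Delta mod 7 = 2

Delta = 2 (mod 7)


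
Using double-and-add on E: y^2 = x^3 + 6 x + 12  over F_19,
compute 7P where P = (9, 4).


k = 7 = 111_2 (binary, LSB first: 111)
Double-and-add from P = (9, 4):
  bit 0 = 1: acc = O + (9, 4) = (9, 4)
  bit 1 = 1: acc = (9, 4) + (7, 6) = (4, 10)
  bit 2 = 1: acc = (4, 10) + (12, 11) = (14, 3)

7P = (14, 3)


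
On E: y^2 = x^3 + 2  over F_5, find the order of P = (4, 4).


Compute successive multiples of P until we hit O:
  1P = (4, 4)
  2P = (3, 2)
  3P = (2, 0)
  4P = (3, 3)
  5P = (4, 1)
  6P = O

ord(P) = 6


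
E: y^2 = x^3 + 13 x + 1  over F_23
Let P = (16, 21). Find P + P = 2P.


Doubling: s = (3 x1^2 + a) / (2 y1)
s = (3*16^2 + 13) / (2*21) mod 23 = 6
x3 = s^2 - 2 x1 mod 23 = 6^2 - 2*16 = 4
y3 = s (x1 - x3) - y1 mod 23 = 6 * (16 - 4) - 21 = 5

2P = (4, 5)


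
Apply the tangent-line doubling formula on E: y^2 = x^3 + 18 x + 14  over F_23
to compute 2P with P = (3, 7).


Doubling: s = (3 x1^2 + a) / (2 y1)
s = (3*3^2 + 18) / (2*7) mod 23 = 18
x3 = s^2 - 2 x1 mod 23 = 18^2 - 2*3 = 19
y3 = s (x1 - x3) - y1 mod 23 = 18 * (3 - 19) - 7 = 4

2P = (19, 4)


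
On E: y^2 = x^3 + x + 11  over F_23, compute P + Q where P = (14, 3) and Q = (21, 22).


P != Q, so use the chord formula.
s = (y2 - y1) / (x2 - x1) = (19) / (7) mod 23 = 6
x3 = s^2 - x1 - x2 mod 23 = 6^2 - 14 - 21 = 1
y3 = s (x1 - x3) - y1 mod 23 = 6 * (14 - 1) - 3 = 6

P + Q = (1, 6)


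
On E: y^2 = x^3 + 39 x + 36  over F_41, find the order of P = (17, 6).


Compute successive multiples of P until we hit O:
  1P = (17, 6)
  2P = (39, 14)
  3P = (18, 16)
  4P = (24, 6)
  5P = (0, 35)
  6P = (14, 13)
  7P = (20, 1)
  8P = (25, 21)
  ... (continuing to 27P)
  27P = O

ord(P) = 27


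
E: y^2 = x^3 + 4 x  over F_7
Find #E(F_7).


For each x in F_7, count y with y^2 = x^3 + 4 x + 0 mod 7:
  x = 0: RHS = 0, y in [0]  -> 1 point(s)
  x = 2: RHS = 2, y in [3, 4]  -> 2 point(s)
  x = 3: RHS = 4, y in [2, 5]  -> 2 point(s)
  x = 6: RHS = 2, y in [3, 4]  -> 2 point(s)
Affine points: 7. Add the point at infinity: total = 8.

#E(F_7) = 8


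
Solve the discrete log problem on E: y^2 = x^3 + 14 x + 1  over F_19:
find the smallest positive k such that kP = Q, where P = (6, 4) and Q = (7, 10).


Enumerate multiples of P until we hit Q = (7, 10):
  1P = (6, 4)
  2P = (8, 13)
  3P = (11, 2)
  4P = (9, 1)
  5P = (5, 14)
  6P = (13, 9)
  7P = (4, 11)
  8P = (7, 9)
  9P = (12, 4)
  10P = (1, 15)
  11P = (10, 1)
  12P = (0, 1)
  13P = (18, 9)
  14P = (18, 10)
  15P = (0, 18)
  16P = (10, 18)
  17P = (1, 4)
  18P = (12, 15)
  19P = (7, 10)
Match found at i = 19.

k = 19


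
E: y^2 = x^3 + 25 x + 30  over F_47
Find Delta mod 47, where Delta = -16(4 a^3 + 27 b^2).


4 a^3 + 27 b^2 = 4*25^3 + 27*30^2 = 62500 + 24300 = 86800
Delta = -16 * (86800) = -1388800
Delta mod 47 = 3

Delta = 3 (mod 47)


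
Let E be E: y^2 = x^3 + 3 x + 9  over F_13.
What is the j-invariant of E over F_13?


Delta = -16(4 a^3 + 27 b^2) mod 13 = 5
-1728 * (4 a)^3 = -1728 * (4*3)^3 mod 13 = 12
j = 12 * 5^(-1) mod 13 = 5

j = 5 (mod 13)


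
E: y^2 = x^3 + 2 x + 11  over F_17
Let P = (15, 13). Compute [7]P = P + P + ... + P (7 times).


k = 7 = 111_2 (binary, LSB first: 111)
Double-and-add from P = (15, 13):
  bit 0 = 1: acc = O + (15, 13) = (15, 13)
  bit 1 = 1: acc = (15, 13) + (6, 1) = (11, 15)
  bit 2 = 1: acc = (11, 15) + (4, 7) = (4, 10)

7P = (4, 10)


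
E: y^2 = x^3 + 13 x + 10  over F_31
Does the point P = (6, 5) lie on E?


Check whether y^2 = x^3 + 13 x + 10 (mod 31) for (x, y) = (6, 5).
LHS: y^2 = 5^2 mod 31 = 25
RHS: x^3 + 13 x + 10 = 6^3 + 13*6 + 10 mod 31 = 25
LHS = RHS

Yes, on the curve


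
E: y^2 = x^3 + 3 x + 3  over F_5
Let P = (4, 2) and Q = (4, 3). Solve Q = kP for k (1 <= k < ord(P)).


Enumerate multiples of P until we hit Q = (4, 3):
  1P = (4, 2)
  2P = (3, 2)
  3P = (3, 3)
  4P = (4, 3)
Match found at i = 4.

k = 4


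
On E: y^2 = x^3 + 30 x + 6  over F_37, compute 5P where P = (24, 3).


k = 5 = 101_2 (binary, LSB first: 101)
Double-and-add from P = (24, 3):
  bit 0 = 1: acc = O + (24, 3) = (24, 3)
  bit 1 = 0: acc unchanged = (24, 3)
  bit 2 = 1: acc = (24, 3) + (13, 15) = (7, 2)

5P = (7, 2)


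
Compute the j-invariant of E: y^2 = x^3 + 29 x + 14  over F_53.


Delta = -16(4 a^3 + 27 b^2) mod 53 = 29
-1728 * (4 a)^3 = -1728 * (4*29)^3 mod 53 = 12
j = 12 * 29^(-1) mod 53 = 26

j = 26 (mod 53)


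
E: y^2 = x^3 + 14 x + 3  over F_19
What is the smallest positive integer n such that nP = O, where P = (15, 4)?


Compute successive multiples of P until we hit O:
  1P = (15, 4)
  2P = (17, 9)
  3P = (17, 10)
  4P = (15, 15)
  5P = O

ord(P) = 5


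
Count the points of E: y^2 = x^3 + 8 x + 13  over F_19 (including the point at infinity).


For each x in F_19, count y with y^2 = x^3 + 8 x + 13 mod 19:
  x = 3: RHS = 7, y in [8, 11]  -> 2 point(s)
  x = 5: RHS = 7, y in [8, 11]  -> 2 point(s)
  x = 6: RHS = 11, y in [7, 12]  -> 2 point(s)
  x = 8: RHS = 0, y in [0]  -> 1 point(s)
  x = 9: RHS = 16, y in [4, 15]  -> 2 point(s)
  x = 11: RHS = 7, y in [8, 11]  -> 2 point(s)
  x = 14: RHS = 0, y in [0]  -> 1 point(s)
  x = 16: RHS = 0, y in [0]  -> 1 point(s)
  x = 18: RHS = 4, y in [2, 17]  -> 2 point(s)
Affine points: 15. Add the point at infinity: total = 16.

#E(F_19) = 16


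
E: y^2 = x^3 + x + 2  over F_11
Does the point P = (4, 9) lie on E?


Check whether y^2 = x^3 + 1 x + 2 (mod 11) for (x, y) = (4, 9).
LHS: y^2 = 9^2 mod 11 = 4
RHS: x^3 + 1 x + 2 = 4^3 + 1*4 + 2 mod 11 = 4
LHS = RHS

Yes, on the curve


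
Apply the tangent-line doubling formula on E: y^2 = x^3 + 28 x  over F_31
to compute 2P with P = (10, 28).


Doubling: s = (3 x1^2 + a) / (2 y1)
s = (3*10^2 + 28) / (2*28) mod 31 = 28
x3 = s^2 - 2 x1 mod 31 = 28^2 - 2*10 = 20
y3 = s (x1 - x3) - y1 mod 31 = 28 * (10 - 20) - 28 = 2

2P = (20, 2)


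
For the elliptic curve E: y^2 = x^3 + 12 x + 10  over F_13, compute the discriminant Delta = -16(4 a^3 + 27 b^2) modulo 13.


4 a^3 + 27 b^2 = 4*12^3 + 27*10^2 = 6912 + 2700 = 9612
Delta = -16 * (9612) = -153792
Delta mod 13 = 11

Delta = 11 (mod 13)


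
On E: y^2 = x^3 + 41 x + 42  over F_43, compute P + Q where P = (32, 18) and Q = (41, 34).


P != Q, so use the chord formula.
s = (y2 - y1) / (x2 - x1) = (16) / (9) mod 43 = 40
x3 = s^2 - x1 - x2 mod 43 = 40^2 - 32 - 41 = 22
y3 = s (x1 - x3) - y1 mod 43 = 40 * (32 - 22) - 18 = 38

P + Q = (22, 38)


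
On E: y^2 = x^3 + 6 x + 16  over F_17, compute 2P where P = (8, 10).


Doubling: s = (3 x1^2 + a) / (2 y1)
s = (3*8^2 + 6) / (2*10) mod 17 = 15
x3 = s^2 - 2 x1 mod 17 = 15^2 - 2*8 = 5
y3 = s (x1 - x3) - y1 mod 17 = 15 * (8 - 5) - 10 = 1

2P = (5, 1)


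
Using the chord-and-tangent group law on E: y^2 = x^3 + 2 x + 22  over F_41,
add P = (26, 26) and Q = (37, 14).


P != Q, so use the chord formula.
s = (y2 - y1) / (x2 - x1) = (29) / (11) mod 41 = 25
x3 = s^2 - x1 - x2 mod 41 = 25^2 - 26 - 37 = 29
y3 = s (x1 - x3) - y1 mod 41 = 25 * (26 - 29) - 26 = 22

P + Q = (29, 22)


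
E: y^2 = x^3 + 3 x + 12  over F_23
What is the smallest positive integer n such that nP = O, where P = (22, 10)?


Compute successive multiples of P until we hit O:
  1P = (22, 10)
  2P = (6, 4)
  3P = (7, 10)
  4P = (17, 13)
  5P = (0, 9)
  6P = (2, 16)
  7P = (3, 5)
  8P = (1, 4)
  ... (continuing to 21P)
  21P = O

ord(P) = 21


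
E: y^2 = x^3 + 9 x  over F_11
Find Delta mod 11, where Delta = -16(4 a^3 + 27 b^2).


4 a^3 + 27 b^2 = 4*9^3 + 27*0^2 = 2916 + 0 = 2916
Delta = -16 * (2916) = -46656
Delta mod 11 = 6

Delta = 6 (mod 11)


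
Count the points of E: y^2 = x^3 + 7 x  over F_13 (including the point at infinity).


For each x in F_13, count y with y^2 = x^3 + 7 x + 0 mod 13:
  x = 0: RHS = 0, y in [0]  -> 1 point(s)
  x = 2: RHS = 9, y in [3, 10]  -> 2 point(s)
  x = 3: RHS = 9, y in [3, 10]  -> 2 point(s)
  x = 4: RHS = 1, y in [1, 12]  -> 2 point(s)
  x = 5: RHS = 4, y in [2, 11]  -> 2 point(s)
  x = 8: RHS = 9, y in [3, 10]  -> 2 point(s)
  x = 9: RHS = 12, y in [5, 8]  -> 2 point(s)
  x = 10: RHS = 4, y in [2, 11]  -> 2 point(s)
  x = 11: RHS = 4, y in [2, 11]  -> 2 point(s)
Affine points: 17. Add the point at infinity: total = 18.

#E(F_13) = 18


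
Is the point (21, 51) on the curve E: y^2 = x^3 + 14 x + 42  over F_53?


Check whether y^2 = x^3 + 14 x + 42 (mod 53) for (x, y) = (21, 51).
LHS: y^2 = 51^2 mod 53 = 4
RHS: x^3 + 14 x + 42 = 21^3 + 14*21 + 42 mod 53 = 4
LHS = RHS

Yes, on the curve


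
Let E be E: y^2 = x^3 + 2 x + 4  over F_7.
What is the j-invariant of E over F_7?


Delta = -16(4 a^3 + 27 b^2) mod 7 = 3
-1728 * (4 a)^3 = -1728 * (4*2)^3 mod 7 = 1
j = 1 * 3^(-1) mod 7 = 5

j = 5 (mod 7)


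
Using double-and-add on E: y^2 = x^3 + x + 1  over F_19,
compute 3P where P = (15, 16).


k = 3 = 11_2 (binary, LSB first: 11)
Double-and-add from P = (15, 16):
  bit 0 = 1: acc = O + (15, 16) = (15, 16)
  bit 1 = 1: acc = (15, 16) + (14, 17) = (10, 17)

3P = (10, 17)


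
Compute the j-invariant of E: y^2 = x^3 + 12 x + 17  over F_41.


Delta = -16(4 a^3 + 27 b^2) mod 41 = 23
-1728 * (4 a)^3 = -1728 * (4*12)^3 mod 41 = 33
j = 33 * 23^(-1) mod 41 = 5

j = 5 (mod 41)


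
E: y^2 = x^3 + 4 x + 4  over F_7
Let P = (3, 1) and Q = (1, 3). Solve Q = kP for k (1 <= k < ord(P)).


Enumerate multiples of P until we hit Q = (1, 3):
  1P = (3, 1)
  2P = (5, 3)
  3P = (0, 2)
  4P = (1, 3)
Match found at i = 4.

k = 4


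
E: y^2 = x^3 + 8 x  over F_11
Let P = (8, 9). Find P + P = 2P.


Doubling: s = (3 x1^2 + a) / (2 y1)
s = (3*8^2 + 8) / (2*9) mod 11 = 5
x3 = s^2 - 2 x1 mod 11 = 5^2 - 2*8 = 9
y3 = s (x1 - x3) - y1 mod 11 = 5 * (8 - 9) - 9 = 8

2P = (9, 8)


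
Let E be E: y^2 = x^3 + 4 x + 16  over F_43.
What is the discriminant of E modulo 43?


4 a^3 + 27 b^2 = 4*4^3 + 27*16^2 = 256 + 6912 = 7168
Delta = -16 * (7168) = -114688
Delta mod 43 = 36

Delta = 36 (mod 43)


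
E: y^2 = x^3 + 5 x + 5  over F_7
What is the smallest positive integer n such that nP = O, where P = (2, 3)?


Compute successive multiples of P until we hit O:
  1P = (2, 3)
  2P = (5, 6)
  3P = (1, 5)
  4P = (1, 2)
  5P = (5, 1)
  6P = (2, 4)
  7P = O

ord(P) = 7


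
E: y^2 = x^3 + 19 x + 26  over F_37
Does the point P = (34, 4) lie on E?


Check whether y^2 = x^3 + 19 x + 26 (mod 37) for (x, y) = (34, 4).
LHS: y^2 = 4^2 mod 37 = 16
RHS: x^3 + 19 x + 26 = 34^3 + 19*34 + 26 mod 37 = 16
LHS = RHS

Yes, on the curve


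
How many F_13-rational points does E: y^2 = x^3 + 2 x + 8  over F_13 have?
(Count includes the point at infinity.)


For each x in F_13, count y with y^2 = x^3 + 2 x + 8 mod 13:
  x = 5: RHS = 0, y in [0]  -> 1 point(s)
  x = 7: RHS = 1, y in [1, 12]  -> 2 point(s)
  x = 8: RHS = 3, y in [4, 9]  -> 2 point(s)
  x = 9: RHS = 1, y in [1, 12]  -> 2 point(s)
  x = 10: RHS = 1, y in [1, 12]  -> 2 point(s)
  x = 11: RHS = 9, y in [3, 10]  -> 2 point(s)
Affine points: 11. Add the point at infinity: total = 12.

#E(F_13) = 12


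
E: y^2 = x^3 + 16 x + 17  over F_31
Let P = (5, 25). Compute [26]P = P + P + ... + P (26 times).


k = 26 = 11010_2 (binary, LSB first: 01011)
Double-and-add from P = (5, 25):
  bit 0 = 0: acc unchanged = O
  bit 1 = 1: acc = O + (15, 25) = (15, 25)
  bit 2 = 0: acc unchanged = (15, 25)
  bit 3 = 1: acc = (15, 25) + (7, 21) = (17, 5)
  bit 4 = 1: acc = (17, 5) + (6, 22) = (15, 6)

26P = (15, 6)


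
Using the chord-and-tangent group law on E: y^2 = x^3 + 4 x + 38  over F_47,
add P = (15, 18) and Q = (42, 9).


P != Q, so use the chord formula.
s = (y2 - y1) / (x2 - x1) = (38) / (27) mod 47 = 31
x3 = s^2 - x1 - x2 mod 47 = 31^2 - 15 - 42 = 11
y3 = s (x1 - x3) - y1 mod 47 = 31 * (15 - 11) - 18 = 12

P + Q = (11, 12)


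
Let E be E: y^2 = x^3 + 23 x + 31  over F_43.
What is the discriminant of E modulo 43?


4 a^3 + 27 b^2 = 4*23^3 + 27*31^2 = 48668 + 25947 = 74615
Delta = -16 * (74615) = -1193840
Delta mod 43 = 12

Delta = 12 (mod 43)


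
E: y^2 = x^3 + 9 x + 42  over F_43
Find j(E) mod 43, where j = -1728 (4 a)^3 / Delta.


Delta = -16(4 a^3 + 27 b^2) mod 43 = 40
-1728 * (4 a)^3 = -1728 * (4*9)^3 mod 43 = 35
j = 35 * 40^(-1) mod 43 = 17

j = 17 (mod 43)


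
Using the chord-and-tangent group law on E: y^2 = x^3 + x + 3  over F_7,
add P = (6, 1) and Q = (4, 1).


P != Q, so use the chord formula.
s = (y2 - y1) / (x2 - x1) = (0) / (5) mod 7 = 0
x3 = s^2 - x1 - x2 mod 7 = 0^2 - 6 - 4 = 4
y3 = s (x1 - x3) - y1 mod 7 = 0 * (6 - 4) - 1 = 6

P + Q = (4, 6)


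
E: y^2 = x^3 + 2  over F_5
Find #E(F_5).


For each x in F_5, count y with y^2 = x^3 + 0 x + 2 mod 5:
  x = 2: RHS = 0, y in [0]  -> 1 point(s)
  x = 3: RHS = 4, y in [2, 3]  -> 2 point(s)
  x = 4: RHS = 1, y in [1, 4]  -> 2 point(s)
Affine points: 5. Add the point at infinity: total = 6.

#E(F_5) = 6


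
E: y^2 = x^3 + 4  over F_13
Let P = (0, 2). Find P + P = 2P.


Doubling: s = (3 x1^2 + a) / (2 y1)
s = (3*0^2 + 0) / (2*2) mod 13 = 0
x3 = s^2 - 2 x1 mod 13 = 0^2 - 2*0 = 0
y3 = s (x1 - x3) - y1 mod 13 = 0 * (0 - 0) - 2 = 11

2P = (0, 11)


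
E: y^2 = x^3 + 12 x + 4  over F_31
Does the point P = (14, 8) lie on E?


Check whether y^2 = x^3 + 12 x + 4 (mod 31) for (x, y) = (14, 8).
LHS: y^2 = 8^2 mod 31 = 2
RHS: x^3 + 12 x + 4 = 14^3 + 12*14 + 4 mod 31 = 2
LHS = RHS

Yes, on the curve


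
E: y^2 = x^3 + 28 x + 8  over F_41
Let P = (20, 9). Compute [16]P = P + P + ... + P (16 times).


k = 16 = 10000_2 (binary, LSB first: 00001)
Double-and-add from P = (20, 9):
  bit 0 = 0: acc unchanged = O
  bit 1 = 0: acc unchanged = O
  bit 2 = 0: acc unchanged = O
  bit 3 = 0: acc unchanged = O
  bit 4 = 1: acc = O + (6, 33) = (6, 33)

16P = (6, 33)


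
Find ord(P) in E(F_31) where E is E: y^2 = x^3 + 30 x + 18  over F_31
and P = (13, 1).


Compute successive multiples of P until we hit O:
  1P = (13, 1)
  2P = (30, 7)
  3P = (4, 4)
  4P = (21, 12)
  5P = (11, 25)
  6P = (27, 12)
  7P = (0, 7)
  8P = (25, 26)
  ... (continuing to 38P)
  38P = O

ord(P) = 38


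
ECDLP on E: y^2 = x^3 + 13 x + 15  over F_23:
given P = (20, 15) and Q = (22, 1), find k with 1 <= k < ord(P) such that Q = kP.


Enumerate multiples of P until we hit Q = (22, 1):
  1P = (20, 15)
  2P = (18, 3)
  3P = (21, 2)
  4P = (13, 9)
  5P = (2, 7)
  6P = (10, 15)
  7P = (16, 8)
  8P = (3, 9)
  9P = (1, 12)
  10P = (4, 19)
  11P = (12, 6)
  12P = (7, 14)
  13P = (22, 22)
  14P = (22, 1)
Match found at i = 14.

k = 14


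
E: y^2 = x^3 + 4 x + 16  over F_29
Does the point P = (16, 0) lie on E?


Check whether y^2 = x^3 + 4 x + 16 (mod 29) for (x, y) = (16, 0).
LHS: y^2 = 0^2 mod 29 = 0
RHS: x^3 + 4 x + 16 = 16^3 + 4*16 + 16 mod 29 = 0
LHS = RHS

Yes, on the curve


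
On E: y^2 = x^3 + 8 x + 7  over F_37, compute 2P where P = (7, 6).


Doubling: s = (3 x1^2 + a) / (2 y1)
s = (3*7^2 + 8) / (2*6) mod 37 = 16
x3 = s^2 - 2 x1 mod 37 = 16^2 - 2*7 = 20
y3 = s (x1 - x3) - y1 mod 37 = 16 * (7 - 20) - 6 = 8

2P = (20, 8)


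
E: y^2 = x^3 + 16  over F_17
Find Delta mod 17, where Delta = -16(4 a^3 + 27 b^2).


4 a^3 + 27 b^2 = 4*0^3 + 27*16^2 = 0 + 6912 = 6912
Delta = -16 * (6912) = -110592
Delta mod 17 = 10

Delta = 10 (mod 17)


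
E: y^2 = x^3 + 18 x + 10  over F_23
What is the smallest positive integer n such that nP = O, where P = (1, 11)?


Compute successive multiples of P until we hit O:
  1P = (1, 11)
  2P = (2, 10)
  3P = (21, 9)
  4P = (4, 10)
  5P = (13, 16)
  6P = (17, 13)
  7P = (14, 19)
  8P = (16, 1)
  ... (continuing to 27P)
  27P = O

ord(P) = 27


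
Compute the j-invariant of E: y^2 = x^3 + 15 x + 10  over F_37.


Delta = -16(4 a^3 + 27 b^2) mod 37 = 22
-1728 * (4 a)^3 = -1728 * (4*15)^3 mod 37 = 8
j = 8 * 22^(-1) mod 37 = 34

j = 34 (mod 37)


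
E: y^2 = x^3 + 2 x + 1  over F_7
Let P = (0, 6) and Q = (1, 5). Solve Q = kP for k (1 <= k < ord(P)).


Enumerate multiples of P until we hit Q = (1, 5):
  1P = (0, 6)
  2P = (1, 2)
  3P = (1, 5)
Match found at i = 3.

k = 3


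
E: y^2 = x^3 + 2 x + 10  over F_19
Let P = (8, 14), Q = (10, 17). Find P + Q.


P != Q, so use the chord formula.
s = (y2 - y1) / (x2 - x1) = (3) / (2) mod 19 = 11
x3 = s^2 - x1 - x2 mod 19 = 11^2 - 8 - 10 = 8
y3 = s (x1 - x3) - y1 mod 19 = 11 * (8 - 8) - 14 = 5

P + Q = (8, 5)


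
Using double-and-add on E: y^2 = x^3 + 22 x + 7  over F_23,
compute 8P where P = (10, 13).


k = 8 = 1000_2 (binary, LSB first: 0001)
Double-and-add from P = (10, 13):
  bit 0 = 0: acc unchanged = O
  bit 1 = 0: acc unchanged = O
  bit 2 = 0: acc unchanged = O
  bit 3 = 1: acc = O + (16, 19) = (16, 19)

8P = (16, 19)


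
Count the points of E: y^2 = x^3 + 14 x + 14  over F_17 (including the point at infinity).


For each x in F_17, count y with y^2 = x^3 + 14 x + 14 mod 17:
  x = 2: RHS = 16, y in [4, 13]  -> 2 point(s)
  x = 3: RHS = 15, y in [7, 10]  -> 2 point(s)
  x = 4: RHS = 15, y in [7, 10]  -> 2 point(s)
  x = 6: RHS = 8, y in [5, 12]  -> 2 point(s)
  x = 7: RHS = 13, y in [8, 9]  -> 2 point(s)
  x = 8: RHS = 9, y in [3, 14]  -> 2 point(s)
  x = 9: RHS = 2, y in [6, 11]  -> 2 point(s)
  x = 10: RHS = 15, y in [7, 10]  -> 2 point(s)
  x = 13: RHS = 13, y in [8, 9]  -> 2 point(s)
  x = 14: RHS = 13, y in [8, 9]  -> 2 point(s)
  x = 16: RHS = 16, y in [4, 13]  -> 2 point(s)
Affine points: 22. Add the point at infinity: total = 23.

#E(F_17) = 23


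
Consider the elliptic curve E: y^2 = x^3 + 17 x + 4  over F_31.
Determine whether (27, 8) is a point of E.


Check whether y^2 = x^3 + 17 x + 4 (mod 31) for (x, y) = (27, 8).
LHS: y^2 = 8^2 mod 31 = 2
RHS: x^3 + 17 x + 4 = 27^3 + 17*27 + 4 mod 31 = 27
LHS != RHS

No, not on the curve


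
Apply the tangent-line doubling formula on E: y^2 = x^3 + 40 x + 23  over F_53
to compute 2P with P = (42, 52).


Doubling: s = (3 x1^2 + a) / (2 y1)
s = (3*42^2 + 40) / (2*52) mod 53 = 37
x3 = s^2 - 2 x1 mod 53 = 37^2 - 2*42 = 13
y3 = s (x1 - x3) - y1 mod 53 = 37 * (42 - 13) - 52 = 14

2P = (13, 14)


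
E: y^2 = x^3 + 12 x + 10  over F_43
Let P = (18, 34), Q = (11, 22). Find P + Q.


P != Q, so use the chord formula.
s = (y2 - y1) / (x2 - x1) = (31) / (36) mod 43 = 14
x3 = s^2 - x1 - x2 mod 43 = 14^2 - 18 - 11 = 38
y3 = s (x1 - x3) - y1 mod 43 = 14 * (18 - 38) - 34 = 30

P + Q = (38, 30)


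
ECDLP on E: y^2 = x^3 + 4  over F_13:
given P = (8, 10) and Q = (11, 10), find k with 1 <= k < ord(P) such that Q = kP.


Enumerate multiples of P until we hit Q = (11, 10):
  1P = (8, 10)
  2P = (7, 10)
  3P = (11, 3)
  4P = (11, 10)
Match found at i = 4.

k = 4


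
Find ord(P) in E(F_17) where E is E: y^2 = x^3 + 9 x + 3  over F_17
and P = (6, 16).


Compute successive multiples of P until we hit O:
  1P = (6, 16)
  2P = (6, 1)
  3P = O

ord(P) = 3


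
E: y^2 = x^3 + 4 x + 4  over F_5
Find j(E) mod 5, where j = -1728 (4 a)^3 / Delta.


Delta = -16(4 a^3 + 27 b^2) mod 5 = 2
-1728 * (4 a)^3 = -1728 * (4*4)^3 mod 5 = 2
j = 2 * 2^(-1) mod 5 = 1

j = 1 (mod 5)


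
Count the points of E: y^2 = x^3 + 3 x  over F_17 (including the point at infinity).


For each x in F_17, count y with y^2 = x^3 + 3 x + 0 mod 17:
  x = 0: RHS = 0, y in [0]  -> 1 point(s)
  x = 1: RHS = 4, y in [2, 15]  -> 2 point(s)
  x = 3: RHS = 2, y in [6, 11]  -> 2 point(s)
  x = 4: RHS = 8, y in [5, 12]  -> 2 point(s)
  x = 5: RHS = 4, y in [2, 15]  -> 2 point(s)
  x = 6: RHS = 13, y in [8, 9]  -> 2 point(s)
  x = 8: RHS = 9, y in [3, 14]  -> 2 point(s)
  x = 9: RHS = 8, y in [5, 12]  -> 2 point(s)
  x = 11: RHS = 4, y in [2, 15]  -> 2 point(s)
  x = 12: RHS = 13, y in [8, 9]  -> 2 point(s)
  x = 13: RHS = 9, y in [3, 14]  -> 2 point(s)
  x = 14: RHS = 15, y in [7, 10]  -> 2 point(s)
  x = 16: RHS = 13, y in [8, 9]  -> 2 point(s)
Affine points: 25. Add the point at infinity: total = 26.

#E(F_17) = 26


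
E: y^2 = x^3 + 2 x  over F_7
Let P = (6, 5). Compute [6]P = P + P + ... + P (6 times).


k = 6 = 110_2 (binary, LSB first: 011)
Double-and-add from P = (6, 5):
  bit 0 = 0: acc unchanged = O
  bit 1 = 1: acc = O + (4, 3) = (4, 3)
  bit 2 = 1: acc = (4, 3) + (0, 0) = (4, 4)

6P = (4, 4)


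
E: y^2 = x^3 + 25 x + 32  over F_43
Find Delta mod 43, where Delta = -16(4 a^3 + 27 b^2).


4 a^3 + 27 b^2 = 4*25^3 + 27*32^2 = 62500 + 27648 = 90148
Delta = -16 * (90148) = -1442368
Delta mod 43 = 24

Delta = 24 (mod 43)


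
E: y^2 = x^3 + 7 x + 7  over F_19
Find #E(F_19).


For each x in F_19, count y with y^2 = x^3 + 7 x + 7 mod 19:
  x = 0: RHS = 7, y in [8, 11]  -> 2 point(s)
  x = 3: RHS = 17, y in [6, 13]  -> 2 point(s)
  x = 4: RHS = 4, y in [2, 17]  -> 2 point(s)
  x = 7: RHS = 0, y in [0]  -> 1 point(s)
  x = 8: RHS = 5, y in [9, 10]  -> 2 point(s)
  x = 9: RHS = 1, y in [1, 18]  -> 2 point(s)
  x = 11: RHS = 9, y in [3, 16]  -> 2 point(s)
  x = 16: RHS = 16, y in [4, 15]  -> 2 point(s)
  x = 17: RHS = 4, y in [2, 17]  -> 2 point(s)
Affine points: 17. Add the point at infinity: total = 18.

#E(F_19) = 18


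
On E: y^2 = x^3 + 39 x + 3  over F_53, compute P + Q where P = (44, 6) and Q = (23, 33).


P != Q, so use the chord formula.
s = (y2 - y1) / (x2 - x1) = (27) / (32) mod 53 = 29
x3 = s^2 - x1 - x2 mod 53 = 29^2 - 44 - 23 = 32
y3 = s (x1 - x3) - y1 mod 53 = 29 * (44 - 32) - 6 = 24

P + Q = (32, 24)


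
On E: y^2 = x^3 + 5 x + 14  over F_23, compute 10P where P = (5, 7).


k = 10 = 1010_2 (binary, LSB first: 0101)
Double-and-add from P = (5, 7):
  bit 0 = 0: acc unchanged = O
  bit 1 = 1: acc = O + (2, 20) = (2, 20)
  bit 2 = 0: acc unchanged = (2, 20)
  bit 3 = 1: acc = (2, 20) + (10, 12) = (12, 13)

10P = (12, 13)


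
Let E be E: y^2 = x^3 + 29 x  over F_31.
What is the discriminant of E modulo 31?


4 a^3 + 27 b^2 = 4*29^3 + 27*0^2 = 97556 + 0 = 97556
Delta = -16 * (97556) = -1560896
Delta mod 31 = 16

Delta = 16 (mod 31)


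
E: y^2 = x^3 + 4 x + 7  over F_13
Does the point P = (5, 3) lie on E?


Check whether y^2 = x^3 + 4 x + 7 (mod 13) for (x, y) = (5, 3).
LHS: y^2 = 3^2 mod 13 = 9
RHS: x^3 + 4 x + 7 = 5^3 + 4*5 + 7 mod 13 = 9
LHS = RHS

Yes, on the curve


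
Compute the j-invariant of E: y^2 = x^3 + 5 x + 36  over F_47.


Delta = -16(4 a^3 + 27 b^2) mod 47 = 29
-1728 * (4 a)^3 = -1728 * (4*5)^3 mod 47 = 16
j = 16 * 29^(-1) mod 47 = 20

j = 20 (mod 47)


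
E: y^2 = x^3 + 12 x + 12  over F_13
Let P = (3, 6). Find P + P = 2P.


Doubling: s = (3 x1^2 + a) / (2 y1)
s = (3*3^2 + 12) / (2*6) mod 13 = 0
x3 = s^2 - 2 x1 mod 13 = 0^2 - 2*3 = 7
y3 = s (x1 - x3) - y1 mod 13 = 0 * (3 - 7) - 6 = 7

2P = (7, 7)


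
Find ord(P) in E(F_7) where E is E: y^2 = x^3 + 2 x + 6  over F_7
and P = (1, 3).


Compute successive multiples of P until we hit O:
  1P = (1, 3)
  2P = (2, 2)
  3P = (5, 1)
  4P = (3, 5)
  5P = (4, 1)
  6P = (4, 6)
  7P = (3, 2)
  8P = (5, 6)
  ... (continuing to 11P)
  11P = O

ord(P) = 11


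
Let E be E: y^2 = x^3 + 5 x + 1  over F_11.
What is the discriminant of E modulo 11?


4 a^3 + 27 b^2 = 4*5^3 + 27*1^2 = 500 + 27 = 527
Delta = -16 * (527) = -8432
Delta mod 11 = 5

Delta = 5 (mod 11)


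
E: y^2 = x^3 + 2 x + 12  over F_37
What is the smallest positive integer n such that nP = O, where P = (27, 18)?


Compute successive multiples of P until we hit O:
  1P = (27, 18)
  2P = (19, 8)
  3P = (18, 21)
  4P = (25, 6)
  5P = (21, 18)
  6P = (26, 19)
  7P = (22, 14)
  8P = (36, 34)
  ... (continuing to 46P)
  46P = O

ord(P) = 46


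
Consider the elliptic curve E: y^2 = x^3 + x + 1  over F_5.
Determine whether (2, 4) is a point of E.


Check whether y^2 = x^3 + 1 x + 1 (mod 5) for (x, y) = (2, 4).
LHS: y^2 = 4^2 mod 5 = 1
RHS: x^3 + 1 x + 1 = 2^3 + 1*2 + 1 mod 5 = 1
LHS = RHS

Yes, on the curve


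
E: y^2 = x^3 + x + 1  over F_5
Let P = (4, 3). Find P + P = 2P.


Doubling: s = (3 x1^2 + a) / (2 y1)
s = (3*4^2 + 1) / (2*3) mod 5 = 4
x3 = s^2 - 2 x1 mod 5 = 4^2 - 2*4 = 3
y3 = s (x1 - x3) - y1 mod 5 = 4 * (4 - 3) - 3 = 1

2P = (3, 1)


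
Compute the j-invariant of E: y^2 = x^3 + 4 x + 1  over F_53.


Delta = -16(4 a^3 + 27 b^2) mod 53 = 30
-1728 * (4 a)^3 = -1728 * (4*4)^3 mod 53 = 50
j = 50 * 30^(-1) mod 53 = 37

j = 37 (mod 53)


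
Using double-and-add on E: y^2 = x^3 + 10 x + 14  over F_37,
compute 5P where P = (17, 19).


k = 5 = 101_2 (binary, LSB first: 101)
Double-and-add from P = (17, 19):
  bit 0 = 1: acc = O + (17, 19) = (17, 19)
  bit 1 = 0: acc unchanged = (17, 19)
  bit 2 = 1: acc = (17, 19) + (36, 22) = (20, 0)

5P = (20, 0)


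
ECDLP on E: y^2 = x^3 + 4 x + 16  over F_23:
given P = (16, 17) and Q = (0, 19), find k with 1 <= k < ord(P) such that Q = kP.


Enumerate multiples of P until we hit Q = (0, 19):
  1P = (16, 17)
  2P = (0, 4)
  3P = (2, 3)
  4P = (6, 16)
  5P = (4, 21)
  6P = (21, 0)
  7P = (4, 2)
  8P = (6, 7)
  9P = (2, 20)
  10P = (0, 19)
Match found at i = 10.

k = 10


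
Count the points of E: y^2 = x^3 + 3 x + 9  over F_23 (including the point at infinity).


For each x in F_23, count y with y^2 = x^3 + 3 x + 9 mod 23:
  x = 0: RHS = 9, y in [3, 20]  -> 2 point(s)
  x = 1: RHS = 13, y in [6, 17]  -> 2 point(s)
  x = 2: RHS = 0, y in [0]  -> 1 point(s)
  x = 4: RHS = 16, y in [4, 19]  -> 2 point(s)
  x = 6: RHS = 13, y in [6, 17]  -> 2 point(s)
  x = 8: RHS = 16, y in [4, 19]  -> 2 point(s)
  x = 9: RHS = 6, y in [11, 12]  -> 2 point(s)
  x = 10: RHS = 4, y in [2, 21]  -> 2 point(s)
  x = 11: RHS = 16, y in [4, 19]  -> 2 point(s)
  x = 12: RHS = 2, y in [5, 18]  -> 2 point(s)
  x = 14: RHS = 12, y in [9, 14]  -> 2 point(s)
  x = 15: RHS = 2, y in [5, 18]  -> 2 point(s)
  x = 16: RHS = 13, y in [6, 17]  -> 2 point(s)
  x = 19: RHS = 2, y in [5, 18]  -> 2 point(s)
  x = 21: RHS = 18, y in [8, 15]  -> 2 point(s)
Affine points: 29. Add the point at infinity: total = 30.

#E(F_23) = 30


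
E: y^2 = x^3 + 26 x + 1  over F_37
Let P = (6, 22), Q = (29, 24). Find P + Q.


P != Q, so use the chord formula.
s = (y2 - y1) / (x2 - x1) = (2) / (23) mod 37 = 21
x3 = s^2 - x1 - x2 mod 37 = 21^2 - 6 - 29 = 36
y3 = s (x1 - x3) - y1 mod 37 = 21 * (6 - 36) - 22 = 14

P + Q = (36, 14)


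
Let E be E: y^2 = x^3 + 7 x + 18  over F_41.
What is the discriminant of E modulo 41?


4 a^3 + 27 b^2 = 4*7^3 + 27*18^2 = 1372 + 8748 = 10120
Delta = -16 * (10120) = -161920
Delta mod 41 = 30

Delta = 30 (mod 41)


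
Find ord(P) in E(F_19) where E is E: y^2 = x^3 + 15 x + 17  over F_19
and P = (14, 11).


Compute successive multiples of P until we hit O:
  1P = (14, 11)
  2P = (17, 13)
  3P = (18, 18)
  4P = (15, 11)
  5P = (9, 8)
  6P = (7, 16)
  7P = (2, 13)
  8P = (12, 14)
  ... (continuing to 20P)
  20P = O

ord(P) = 20


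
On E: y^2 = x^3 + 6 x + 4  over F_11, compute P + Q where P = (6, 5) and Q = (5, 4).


P != Q, so use the chord formula.
s = (y2 - y1) / (x2 - x1) = (10) / (10) mod 11 = 1
x3 = s^2 - x1 - x2 mod 11 = 1^2 - 6 - 5 = 1
y3 = s (x1 - x3) - y1 mod 11 = 1 * (6 - 1) - 5 = 0

P + Q = (1, 0)


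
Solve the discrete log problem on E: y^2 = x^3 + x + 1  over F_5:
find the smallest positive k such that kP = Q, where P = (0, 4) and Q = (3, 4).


Enumerate multiples of P until we hit Q = (3, 4):
  1P = (0, 4)
  2P = (4, 3)
  3P = (2, 4)
  4P = (3, 1)
  5P = (3, 4)
Match found at i = 5.

k = 5


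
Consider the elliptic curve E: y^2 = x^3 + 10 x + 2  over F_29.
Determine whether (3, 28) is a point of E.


Check whether y^2 = x^3 + 10 x + 2 (mod 29) for (x, y) = (3, 28).
LHS: y^2 = 28^2 mod 29 = 1
RHS: x^3 + 10 x + 2 = 3^3 + 10*3 + 2 mod 29 = 1
LHS = RHS

Yes, on the curve


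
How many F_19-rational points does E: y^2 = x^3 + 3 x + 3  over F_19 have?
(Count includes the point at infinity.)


For each x in F_19, count y with y^2 = x^3 + 3 x + 3 mod 19:
  x = 1: RHS = 7, y in [8, 11]  -> 2 point(s)
  x = 2: RHS = 17, y in [6, 13]  -> 2 point(s)
  x = 3: RHS = 1, y in [1, 18]  -> 2 point(s)
  x = 6: RHS = 9, y in [3, 16]  -> 2 point(s)
  x = 7: RHS = 6, y in [5, 14]  -> 2 point(s)
  x = 8: RHS = 7, y in [8, 11]  -> 2 point(s)
  x = 10: RHS = 7, y in [8, 11]  -> 2 point(s)
  x = 12: RHS = 0, y in [0]  -> 1 point(s)
  x = 13: RHS = 16, y in [4, 15]  -> 2 point(s)
  x = 16: RHS = 5, y in [9, 10]  -> 2 point(s)
Affine points: 19. Add the point at infinity: total = 20.

#E(F_19) = 20


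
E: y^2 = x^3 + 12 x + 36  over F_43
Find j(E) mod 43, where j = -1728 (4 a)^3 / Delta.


Delta = -16(4 a^3 + 27 b^2) mod 43 = 35
-1728 * (4 a)^3 = -1728 * (4*12)^3 mod 43 = 32
j = 32 * 35^(-1) mod 43 = 39

j = 39 (mod 43)


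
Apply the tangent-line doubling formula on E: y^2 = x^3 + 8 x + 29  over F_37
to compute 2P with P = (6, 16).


Doubling: s = (3 x1^2 + a) / (2 y1)
s = (3*6^2 + 8) / (2*16) mod 37 = 36
x3 = s^2 - 2 x1 mod 37 = 36^2 - 2*6 = 26
y3 = s (x1 - x3) - y1 mod 37 = 36 * (6 - 26) - 16 = 4

2P = (26, 4)


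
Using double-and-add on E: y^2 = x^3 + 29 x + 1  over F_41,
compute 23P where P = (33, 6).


k = 23 = 10111_2 (binary, LSB first: 11101)
Double-and-add from P = (33, 6):
  bit 0 = 1: acc = O + (33, 6) = (33, 6)
  bit 1 = 1: acc = (33, 6) + (36, 31) = (5, 36)
  bit 2 = 1: acc = (5, 36) + (19, 20) = (25, 22)
  bit 3 = 0: acc unchanged = (25, 22)
  bit 4 = 1: acc = (25, 22) + (17, 6) = (3, 22)

23P = (3, 22)


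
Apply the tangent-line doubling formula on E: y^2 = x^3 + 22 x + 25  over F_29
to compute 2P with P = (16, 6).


Doubling: s = (3 x1^2 + a) / (2 y1)
s = (3*16^2 + 22) / (2*6) mod 29 = 3
x3 = s^2 - 2 x1 mod 29 = 3^2 - 2*16 = 6
y3 = s (x1 - x3) - y1 mod 29 = 3 * (16 - 6) - 6 = 24

2P = (6, 24)


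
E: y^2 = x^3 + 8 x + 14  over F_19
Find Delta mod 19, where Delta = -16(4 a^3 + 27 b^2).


4 a^3 + 27 b^2 = 4*8^3 + 27*14^2 = 2048 + 5292 = 7340
Delta = -16 * (7340) = -117440
Delta mod 19 = 18

Delta = 18 (mod 19)


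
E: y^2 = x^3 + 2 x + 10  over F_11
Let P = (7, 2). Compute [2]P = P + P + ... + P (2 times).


k = 2 = 10_2 (binary, LSB first: 01)
Double-and-add from P = (7, 2):
  bit 0 = 0: acc unchanged = O
  bit 1 = 1: acc = O + (2, 0) = (2, 0)

2P = (2, 0)


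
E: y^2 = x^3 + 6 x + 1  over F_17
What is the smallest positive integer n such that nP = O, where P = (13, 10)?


Compute successive multiples of P until we hit O:
  1P = (13, 10)
  2P = (9, 11)
  3P = (11, 15)
  4P = (12, 13)
  5P = (1, 5)
  6P = (4, 15)
  7P = (15, 10)
  8P = (6, 7)
  ... (continuing to 22P)
  22P = O

ord(P) = 22


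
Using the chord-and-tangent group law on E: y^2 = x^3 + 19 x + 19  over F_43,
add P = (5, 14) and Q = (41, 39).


P != Q, so use the chord formula.
s = (y2 - y1) / (x2 - x1) = (25) / (36) mod 43 = 21
x3 = s^2 - x1 - x2 mod 43 = 21^2 - 5 - 41 = 8
y3 = s (x1 - x3) - y1 mod 43 = 21 * (5 - 8) - 14 = 9

P + Q = (8, 9)


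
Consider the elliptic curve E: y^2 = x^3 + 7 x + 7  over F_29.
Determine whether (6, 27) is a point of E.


Check whether y^2 = x^3 + 7 x + 7 (mod 29) for (x, y) = (6, 27).
LHS: y^2 = 27^2 mod 29 = 4
RHS: x^3 + 7 x + 7 = 6^3 + 7*6 + 7 mod 29 = 4
LHS = RHS

Yes, on the curve


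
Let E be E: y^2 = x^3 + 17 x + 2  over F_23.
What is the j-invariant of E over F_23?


Delta = -16(4 a^3 + 27 b^2) mod 23 = 21
-1728 * (4 a)^3 = -1728 * (4*17)^3 mod 23 = 3
j = 3 * 21^(-1) mod 23 = 10

j = 10 (mod 23)


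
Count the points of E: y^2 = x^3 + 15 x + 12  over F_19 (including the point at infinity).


For each x in F_19, count y with y^2 = x^3 + 15 x + 12 mod 19:
  x = 1: RHS = 9, y in [3, 16]  -> 2 point(s)
  x = 7: RHS = 4, y in [2, 17]  -> 2 point(s)
  x = 8: RHS = 17, y in [6, 13]  -> 2 point(s)
  x = 11: RHS = 7, y in [8, 11]  -> 2 point(s)
  x = 12: RHS = 1, y in [1, 18]  -> 2 point(s)
  x = 16: RHS = 16, y in [4, 15]  -> 2 point(s)
Affine points: 12. Add the point at infinity: total = 13.

#E(F_19) = 13


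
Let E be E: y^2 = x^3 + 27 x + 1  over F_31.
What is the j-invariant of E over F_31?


Delta = -16(4 a^3 + 27 b^2) mod 31 = 6
-1728 * (4 a)^3 = -1728 * (4*27)^3 mod 31 = 30
j = 30 * 6^(-1) mod 31 = 5

j = 5 (mod 31)


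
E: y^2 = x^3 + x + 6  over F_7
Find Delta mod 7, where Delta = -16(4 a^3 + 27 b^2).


4 a^3 + 27 b^2 = 4*1^3 + 27*6^2 = 4 + 972 = 976
Delta = -16 * (976) = -15616
Delta mod 7 = 1

Delta = 1 (mod 7)


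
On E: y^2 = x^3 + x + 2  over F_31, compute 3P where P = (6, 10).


k = 3 = 11_2 (binary, LSB first: 11)
Double-and-add from P = (6, 10):
  bit 0 = 1: acc = O + (6, 10) = (6, 10)
  bit 1 = 1: acc = (6, 10) + (6, 21) = O

3P = O


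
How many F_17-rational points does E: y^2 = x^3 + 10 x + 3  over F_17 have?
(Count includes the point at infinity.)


For each x in F_17, count y with y^2 = x^3 + 10 x + 3 mod 17:
  x = 3: RHS = 9, y in [3, 14]  -> 2 point(s)
  x = 5: RHS = 8, y in [5, 12]  -> 2 point(s)
  x = 7: RHS = 8, y in [5, 12]  -> 2 point(s)
  x = 8: RHS = 0, y in [0]  -> 1 point(s)
  x = 10: RHS = 15, y in [7, 10]  -> 2 point(s)
  x = 11: RHS = 16, y in [4, 13]  -> 2 point(s)
  x = 12: RHS = 15, y in [7, 10]  -> 2 point(s)
  x = 13: RHS = 1, y in [1, 16]  -> 2 point(s)
  x = 15: RHS = 9, y in [3, 14]  -> 2 point(s)
  x = 16: RHS = 9, y in [3, 14]  -> 2 point(s)
Affine points: 19. Add the point at infinity: total = 20.

#E(F_17) = 20


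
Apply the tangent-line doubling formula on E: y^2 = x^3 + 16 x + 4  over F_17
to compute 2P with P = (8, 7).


Doubling: s = (3 x1^2 + a) / (2 y1)
s = (3*8^2 + 16) / (2*7) mod 17 = 10
x3 = s^2 - 2 x1 mod 17 = 10^2 - 2*8 = 16
y3 = s (x1 - x3) - y1 mod 17 = 10 * (8 - 16) - 7 = 15

2P = (16, 15)


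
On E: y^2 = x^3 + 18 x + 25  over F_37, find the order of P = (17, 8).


Compute successive multiples of P until we hit O:
  1P = (17, 8)
  2P = (0, 5)
  3P = (24, 6)
  4P = (21, 9)
  5P = (6, 4)
  6P = (23, 10)
  7P = (30, 0)
  8P = (23, 27)
  ... (continuing to 14P)
  14P = O

ord(P) = 14


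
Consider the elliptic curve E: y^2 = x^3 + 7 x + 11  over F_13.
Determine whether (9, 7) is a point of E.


Check whether y^2 = x^3 + 7 x + 11 (mod 13) for (x, y) = (9, 7).
LHS: y^2 = 7^2 mod 13 = 10
RHS: x^3 + 7 x + 11 = 9^3 + 7*9 + 11 mod 13 = 10
LHS = RHS

Yes, on the curve


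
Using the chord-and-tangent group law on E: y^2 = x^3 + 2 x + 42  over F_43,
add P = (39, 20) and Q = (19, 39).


P != Q, so use the chord formula.
s = (y2 - y1) / (x2 - x1) = (19) / (23) mod 43 = 27
x3 = s^2 - x1 - x2 mod 43 = 27^2 - 39 - 19 = 26
y3 = s (x1 - x3) - y1 mod 43 = 27 * (39 - 26) - 20 = 30

P + Q = (26, 30)


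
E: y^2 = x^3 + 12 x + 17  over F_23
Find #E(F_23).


For each x in F_23, count y with y^2 = x^3 + 12 x + 17 mod 23:
  x = 2: RHS = 3, y in [7, 16]  -> 2 point(s)
  x = 5: RHS = 18, y in [8, 15]  -> 2 point(s)
  x = 6: RHS = 6, y in [11, 12]  -> 2 point(s)
  x = 8: RHS = 4, y in [2, 21]  -> 2 point(s)
  x = 9: RHS = 3, y in [7, 16]  -> 2 point(s)
  x = 11: RHS = 8, y in [10, 13]  -> 2 point(s)
  x = 12: RHS = 3, y in [7, 16]  -> 2 point(s)
  x = 13: RHS = 1, y in [1, 22]  -> 2 point(s)
  x = 14: RHS = 8, y in [10, 13]  -> 2 point(s)
  x = 16: RHS = 4, y in [2, 21]  -> 2 point(s)
  x = 18: RHS = 16, y in [4, 19]  -> 2 point(s)
  x = 20: RHS = 0, y in [0]  -> 1 point(s)
  x = 21: RHS = 8, y in [10, 13]  -> 2 point(s)
  x = 22: RHS = 4, y in [2, 21]  -> 2 point(s)
Affine points: 27. Add the point at infinity: total = 28.

#E(F_23) = 28


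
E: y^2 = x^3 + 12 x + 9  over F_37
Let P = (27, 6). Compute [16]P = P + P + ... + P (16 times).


k = 16 = 10000_2 (binary, LSB first: 00001)
Double-and-add from P = (27, 6):
  bit 0 = 0: acc unchanged = O
  bit 1 = 0: acc unchanged = O
  bit 2 = 0: acc unchanged = O
  bit 3 = 0: acc unchanged = O
  bit 4 = 1: acc = O + (26, 10) = (26, 10)

16P = (26, 10)
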